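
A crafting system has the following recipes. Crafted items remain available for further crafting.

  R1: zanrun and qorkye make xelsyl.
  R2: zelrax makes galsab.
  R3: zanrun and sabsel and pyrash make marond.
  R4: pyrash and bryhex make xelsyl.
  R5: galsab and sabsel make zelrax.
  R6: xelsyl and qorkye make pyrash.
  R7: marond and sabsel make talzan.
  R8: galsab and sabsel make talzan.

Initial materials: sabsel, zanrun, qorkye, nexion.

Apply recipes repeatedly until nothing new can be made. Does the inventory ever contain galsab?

galsab would need zelrax (R2), but zelrax is never obtained.

No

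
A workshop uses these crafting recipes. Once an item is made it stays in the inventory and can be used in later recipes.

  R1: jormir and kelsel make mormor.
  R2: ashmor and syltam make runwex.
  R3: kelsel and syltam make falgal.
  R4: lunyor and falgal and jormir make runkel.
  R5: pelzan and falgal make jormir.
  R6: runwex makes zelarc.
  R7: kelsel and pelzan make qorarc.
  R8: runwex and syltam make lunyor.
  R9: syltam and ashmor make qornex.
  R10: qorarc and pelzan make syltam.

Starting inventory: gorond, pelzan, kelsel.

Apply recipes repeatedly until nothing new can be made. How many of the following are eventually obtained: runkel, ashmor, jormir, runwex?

1

kelsel and pelzan → qorarc (R7).
Using R10, qorarc and pelzan make syltam.
Using R3, kelsel and syltam make falgal.
pelzan and falgal → jormir (R5).
runkel would need lunyor, falgal, and jormir (R4), but lunyor is never obtained.
No rule produces ashmor, and it is not given.
jormir: reached.
runwex would need ashmor and syltam (R2), but ashmor is never obtained.
Reached: jormir — 1 of the 4.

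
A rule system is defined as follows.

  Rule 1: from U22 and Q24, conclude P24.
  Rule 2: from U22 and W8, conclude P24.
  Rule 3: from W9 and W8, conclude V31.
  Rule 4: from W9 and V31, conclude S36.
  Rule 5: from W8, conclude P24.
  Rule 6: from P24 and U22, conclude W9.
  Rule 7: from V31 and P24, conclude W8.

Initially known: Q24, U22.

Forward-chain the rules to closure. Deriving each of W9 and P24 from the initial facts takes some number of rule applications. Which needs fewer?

P24: U22 and Q24 hold, so P24 follows (Rule 1). [1 rule application]
W9: From U22 and Q24, Rule 1 gives P24. P24 and U22 hold, so W9 follows (Rule 6). [2 rule applications]
P24 needs fewer.

P24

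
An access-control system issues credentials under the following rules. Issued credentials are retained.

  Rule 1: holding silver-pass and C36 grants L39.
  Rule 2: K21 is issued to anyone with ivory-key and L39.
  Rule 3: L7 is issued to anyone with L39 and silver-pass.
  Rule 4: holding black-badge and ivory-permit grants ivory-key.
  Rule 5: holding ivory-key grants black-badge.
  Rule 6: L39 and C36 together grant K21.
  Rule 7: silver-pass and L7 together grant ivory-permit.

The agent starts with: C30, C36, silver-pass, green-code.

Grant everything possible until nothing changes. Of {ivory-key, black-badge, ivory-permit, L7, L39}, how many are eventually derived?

3

Holding silver-pass and C36 grants L39 (Rule 1).
Holding L39 and silver-pass grants L7 (Rule 3).
Holding silver-pass and L7 grants ivory-permit (Rule 7).
ivory-key would need black-badge and ivory-permit (Rule 4), but black-badge is never granted.
black-badge would need ivory-key (Rule 5), but ivory-key is never granted.
ivory-permit: reached.
L7: reached.
L39: reached.
Reached: ivory-permit, L7, and L39 — 3 of the 5.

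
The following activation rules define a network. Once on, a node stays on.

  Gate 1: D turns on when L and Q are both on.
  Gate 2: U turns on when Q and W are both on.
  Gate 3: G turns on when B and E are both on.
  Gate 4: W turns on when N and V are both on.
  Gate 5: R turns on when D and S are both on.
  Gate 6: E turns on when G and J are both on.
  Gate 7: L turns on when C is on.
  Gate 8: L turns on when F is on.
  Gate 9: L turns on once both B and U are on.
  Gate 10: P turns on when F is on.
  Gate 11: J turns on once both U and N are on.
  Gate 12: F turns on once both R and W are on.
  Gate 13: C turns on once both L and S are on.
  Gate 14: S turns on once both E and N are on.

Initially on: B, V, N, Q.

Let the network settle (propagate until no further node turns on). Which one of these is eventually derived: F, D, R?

Gate 4: N and V on → W on.
Gate 2: Q and W on → U on.
B and U are on, so L turns on (Gate 9).
Gate 1: L and Q on → D on.
R would need D and S (Gate 5), but S never turns on. F would need R and W (Gate 12), but R never turns on.

D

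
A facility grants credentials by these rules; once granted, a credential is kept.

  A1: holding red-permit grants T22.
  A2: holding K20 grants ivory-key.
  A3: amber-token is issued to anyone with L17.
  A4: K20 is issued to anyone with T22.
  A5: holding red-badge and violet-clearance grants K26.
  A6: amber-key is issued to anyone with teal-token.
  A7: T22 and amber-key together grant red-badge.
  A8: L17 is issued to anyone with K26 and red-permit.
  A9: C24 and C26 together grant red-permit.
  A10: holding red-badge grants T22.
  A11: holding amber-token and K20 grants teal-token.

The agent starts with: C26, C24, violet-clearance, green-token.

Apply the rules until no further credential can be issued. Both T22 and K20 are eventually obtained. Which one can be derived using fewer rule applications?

T22

T22: Holding C24 and C26 grants red-permit (A9). Holding red-permit grants T22 (A1). [2 rule applications]
K20: Holding C24 and C26 grants red-permit (A9). Holding red-permit grants T22 (A1). Holding T22 grants K20 (A4). [3 rule applications]
T22 needs fewer.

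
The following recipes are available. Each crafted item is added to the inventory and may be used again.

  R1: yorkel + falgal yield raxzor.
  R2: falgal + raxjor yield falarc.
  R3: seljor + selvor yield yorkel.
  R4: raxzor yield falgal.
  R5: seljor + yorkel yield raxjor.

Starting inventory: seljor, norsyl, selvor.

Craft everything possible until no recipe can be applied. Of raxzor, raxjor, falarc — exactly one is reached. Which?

seljor + selvor → yorkel (R3).
seljor + yorkel → raxjor (R5).
raxzor would need yorkel and falgal (R1), but falgal is never obtained. falarc would need falgal and raxjor (R2), but falgal is never obtained.

raxjor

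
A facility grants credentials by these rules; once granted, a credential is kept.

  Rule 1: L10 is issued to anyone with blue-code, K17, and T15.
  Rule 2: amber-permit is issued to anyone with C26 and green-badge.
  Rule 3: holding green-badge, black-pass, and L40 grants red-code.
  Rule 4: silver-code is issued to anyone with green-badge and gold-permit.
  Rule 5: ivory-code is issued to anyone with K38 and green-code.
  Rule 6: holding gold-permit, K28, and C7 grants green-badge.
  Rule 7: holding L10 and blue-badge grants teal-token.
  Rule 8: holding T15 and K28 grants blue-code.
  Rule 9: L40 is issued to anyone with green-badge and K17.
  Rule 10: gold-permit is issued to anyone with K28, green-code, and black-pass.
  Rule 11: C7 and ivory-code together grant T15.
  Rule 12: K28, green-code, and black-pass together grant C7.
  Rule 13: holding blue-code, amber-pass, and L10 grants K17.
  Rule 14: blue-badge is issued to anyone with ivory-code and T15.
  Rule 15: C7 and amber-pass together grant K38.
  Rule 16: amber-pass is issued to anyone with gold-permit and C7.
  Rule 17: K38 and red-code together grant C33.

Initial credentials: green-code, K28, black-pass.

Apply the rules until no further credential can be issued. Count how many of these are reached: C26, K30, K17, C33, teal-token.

No rule produces C26, and it is not given.
No rule produces K30, and it is not given.
K17 would need blue-code, amber-pass, and L10 (Rule 13), but L10 is never granted.
C33 would need K38 and red-code (Rule 17), but red-code is never granted.
teal-token would need L10 and blue-badge (Rule 7), but L10 is never granted.
None of the 5 are reached.

0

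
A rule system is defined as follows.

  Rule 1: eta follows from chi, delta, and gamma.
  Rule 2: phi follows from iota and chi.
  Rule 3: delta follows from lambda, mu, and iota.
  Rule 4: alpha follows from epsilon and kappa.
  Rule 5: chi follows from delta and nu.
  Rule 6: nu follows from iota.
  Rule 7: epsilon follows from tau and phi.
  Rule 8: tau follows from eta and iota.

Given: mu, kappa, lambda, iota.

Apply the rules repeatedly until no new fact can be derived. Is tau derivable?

No

tau would need eta and iota (Rule 8), but eta is never established.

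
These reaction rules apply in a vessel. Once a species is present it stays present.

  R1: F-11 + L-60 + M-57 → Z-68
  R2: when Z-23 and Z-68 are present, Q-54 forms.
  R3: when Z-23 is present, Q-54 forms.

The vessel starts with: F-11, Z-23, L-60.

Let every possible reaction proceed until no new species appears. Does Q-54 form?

Yes

Z-23 present → Q-54 forms (R3).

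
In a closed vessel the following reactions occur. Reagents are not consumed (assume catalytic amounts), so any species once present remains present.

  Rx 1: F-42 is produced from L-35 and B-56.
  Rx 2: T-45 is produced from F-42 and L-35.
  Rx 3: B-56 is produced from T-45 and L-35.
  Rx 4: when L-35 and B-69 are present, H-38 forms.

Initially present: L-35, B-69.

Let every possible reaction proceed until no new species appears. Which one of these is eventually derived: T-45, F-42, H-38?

L-35 and B-69 present → H-38 forms (Rx 4).
F-42 would need L-35 and B-56 (Rx 1), but B-56 never forms. T-45 would need F-42 and L-35 (Rx 2), but F-42 never forms.

H-38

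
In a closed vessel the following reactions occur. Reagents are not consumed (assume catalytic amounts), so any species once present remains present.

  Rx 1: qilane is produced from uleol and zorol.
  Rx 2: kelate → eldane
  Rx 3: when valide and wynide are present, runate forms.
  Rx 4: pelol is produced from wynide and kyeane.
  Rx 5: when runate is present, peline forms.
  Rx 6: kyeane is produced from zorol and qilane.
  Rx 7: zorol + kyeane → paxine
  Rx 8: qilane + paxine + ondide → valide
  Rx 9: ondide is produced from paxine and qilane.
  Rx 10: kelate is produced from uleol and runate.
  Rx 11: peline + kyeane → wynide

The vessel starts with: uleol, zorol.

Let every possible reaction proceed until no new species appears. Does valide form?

Yes

uleol and zorol present → qilane forms (Rx 1).
zorol and qilane present → kyeane forms (Rx 6).
zorol and kyeane present → paxine forms (Rx 7).
paxine and qilane present → ondide forms (Rx 9).
qilane, paxine, and ondide present → valide forms (Rx 8).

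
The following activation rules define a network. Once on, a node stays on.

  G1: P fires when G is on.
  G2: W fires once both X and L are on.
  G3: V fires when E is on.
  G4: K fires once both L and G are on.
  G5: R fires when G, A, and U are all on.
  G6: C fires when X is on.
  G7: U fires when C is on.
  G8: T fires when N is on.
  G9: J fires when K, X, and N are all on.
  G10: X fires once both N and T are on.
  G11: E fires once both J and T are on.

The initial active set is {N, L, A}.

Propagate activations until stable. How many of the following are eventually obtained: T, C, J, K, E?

2

G8: N on → T on.
G10: N and T on → X on.
X is on, so C fires (G6).
T: reached.
C: reached.
J would need K, X, and N (G9), but K never turns on.
K would need L and G (G4), but G never turns on.
E would need J and T (G11), but J never turns on.
Reached: T and C — 2 of the 5.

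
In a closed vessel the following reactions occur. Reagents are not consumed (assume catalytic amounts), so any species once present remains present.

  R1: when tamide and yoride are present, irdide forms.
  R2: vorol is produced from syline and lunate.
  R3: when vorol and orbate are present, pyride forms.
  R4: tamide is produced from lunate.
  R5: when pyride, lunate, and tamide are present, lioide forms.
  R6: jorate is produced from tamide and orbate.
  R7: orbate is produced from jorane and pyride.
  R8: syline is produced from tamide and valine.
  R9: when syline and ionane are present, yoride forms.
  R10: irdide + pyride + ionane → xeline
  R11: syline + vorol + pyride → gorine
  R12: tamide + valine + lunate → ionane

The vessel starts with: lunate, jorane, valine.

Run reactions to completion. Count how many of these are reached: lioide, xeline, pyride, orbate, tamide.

lunate present → tamide forms (R4).
lioide would need pyride, lunate, and tamide (R5), but pyride never forms.
xeline would need irdide, pyride, and ionane (R10), but pyride never forms.
pyride would need vorol and orbate (R3), but orbate never forms.
orbate would need jorane and pyride (R7), but pyride never forms.
tamide: reached.
Reached: tamide — 1 of the 5.

1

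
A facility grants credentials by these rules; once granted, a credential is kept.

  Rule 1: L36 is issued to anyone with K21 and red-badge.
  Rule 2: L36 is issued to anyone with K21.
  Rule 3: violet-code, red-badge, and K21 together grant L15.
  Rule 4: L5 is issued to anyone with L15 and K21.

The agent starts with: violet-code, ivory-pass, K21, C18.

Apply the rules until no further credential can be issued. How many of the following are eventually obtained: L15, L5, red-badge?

0

L15 would need violet-code, red-badge, and K21 (Rule 3), but red-badge is never granted.
L5 would need L15 and K21 (Rule 4), but L15 is never granted.
No rule produces red-badge, and it is not given.
None of the 3 are reached.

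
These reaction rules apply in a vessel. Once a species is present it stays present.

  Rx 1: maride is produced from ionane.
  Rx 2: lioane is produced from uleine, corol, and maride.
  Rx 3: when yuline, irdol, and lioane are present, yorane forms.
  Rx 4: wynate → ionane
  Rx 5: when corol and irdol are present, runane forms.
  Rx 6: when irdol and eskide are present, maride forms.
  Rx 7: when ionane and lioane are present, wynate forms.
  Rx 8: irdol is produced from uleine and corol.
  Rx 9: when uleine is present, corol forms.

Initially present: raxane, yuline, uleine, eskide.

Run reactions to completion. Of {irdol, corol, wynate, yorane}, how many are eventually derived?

uleine present → corol forms (Rx 9).
uleine and corol present → irdol forms (Rx 8).
irdol and eskide present → maride forms (Rx 6).
uleine, corol, and maride present → lioane forms (Rx 2).
yuline, irdol, and lioane present → yorane forms (Rx 3).
irdol: reached.
corol: reached.
wynate would need ionane and lioane (Rx 7), but ionane never forms.
yorane: reached.
Reached: irdol, corol, and yorane — 3 of the 4.

3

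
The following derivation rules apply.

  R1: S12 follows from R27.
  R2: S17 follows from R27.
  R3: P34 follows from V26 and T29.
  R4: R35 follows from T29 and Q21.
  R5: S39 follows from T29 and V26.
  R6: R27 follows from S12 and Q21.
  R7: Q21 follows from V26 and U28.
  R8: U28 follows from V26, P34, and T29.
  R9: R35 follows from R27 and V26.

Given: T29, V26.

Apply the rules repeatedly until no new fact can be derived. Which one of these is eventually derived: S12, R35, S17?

From V26 and T29, R3 gives P34.
From V26, P34, and T29, R8 gives U28.
V26 and U28 hold, so Q21 follows (R7).
From T29 and Q21, R4 gives R35.
S12 would need R27 (R1), but R27 is never established. S17 would need R27 (R2), but R27 is never established.

R35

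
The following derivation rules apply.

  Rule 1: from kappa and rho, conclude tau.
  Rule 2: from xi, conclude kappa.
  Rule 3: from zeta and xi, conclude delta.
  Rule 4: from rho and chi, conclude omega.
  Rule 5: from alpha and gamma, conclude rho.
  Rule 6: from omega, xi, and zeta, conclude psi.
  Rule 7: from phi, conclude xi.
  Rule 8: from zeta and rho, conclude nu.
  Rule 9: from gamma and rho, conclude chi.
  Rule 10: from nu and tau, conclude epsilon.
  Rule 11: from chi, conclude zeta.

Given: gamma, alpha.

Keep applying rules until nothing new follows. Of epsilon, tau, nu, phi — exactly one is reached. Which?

nu

alpha and gamma hold, so rho follows (Rule 5).
gamma and rho hold, so chi follows (Rule 9).
From chi, Rule 11 gives zeta.
From zeta and rho, Rule 8 gives nu.
tau would need kappa and rho (Rule 1), but kappa is never established. No rule produces phi, and it is not given. epsilon would need nu and tau (Rule 10), but tau is never established.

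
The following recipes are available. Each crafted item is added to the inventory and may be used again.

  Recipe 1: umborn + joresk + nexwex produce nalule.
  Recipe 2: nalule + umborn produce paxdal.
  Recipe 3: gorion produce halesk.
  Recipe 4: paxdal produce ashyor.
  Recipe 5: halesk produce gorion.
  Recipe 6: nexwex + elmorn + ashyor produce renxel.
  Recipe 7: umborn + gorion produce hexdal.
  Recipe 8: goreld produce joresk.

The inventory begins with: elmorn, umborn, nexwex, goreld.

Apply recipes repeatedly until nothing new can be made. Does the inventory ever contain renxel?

goreld → joresk (Recipe 8).
umborn + joresk + nexwex → nalule (Recipe 1).
nalule + umborn → paxdal (Recipe 2).
Using Recipe 4, paxdal makes ashyor.
nexwex + elmorn + ashyor → renxel (Recipe 6).

Yes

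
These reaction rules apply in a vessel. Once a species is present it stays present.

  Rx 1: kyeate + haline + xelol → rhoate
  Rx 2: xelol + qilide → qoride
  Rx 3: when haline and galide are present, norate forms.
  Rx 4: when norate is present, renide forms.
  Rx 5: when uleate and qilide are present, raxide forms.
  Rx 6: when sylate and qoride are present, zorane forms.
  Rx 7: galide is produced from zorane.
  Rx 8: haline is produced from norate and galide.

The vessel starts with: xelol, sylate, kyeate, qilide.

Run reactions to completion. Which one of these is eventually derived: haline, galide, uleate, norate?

galide

xelol and qilide present → qoride forms (Rx 2).
sylate and qoride present → zorane forms (Rx 6).
zorane present → galide forms (Rx 7).
No rule produces uleate, and it is not given. haline would need norate and galide (Rx 8), but norate never forms. norate would need haline and galide (Rx 3), but haline never forms.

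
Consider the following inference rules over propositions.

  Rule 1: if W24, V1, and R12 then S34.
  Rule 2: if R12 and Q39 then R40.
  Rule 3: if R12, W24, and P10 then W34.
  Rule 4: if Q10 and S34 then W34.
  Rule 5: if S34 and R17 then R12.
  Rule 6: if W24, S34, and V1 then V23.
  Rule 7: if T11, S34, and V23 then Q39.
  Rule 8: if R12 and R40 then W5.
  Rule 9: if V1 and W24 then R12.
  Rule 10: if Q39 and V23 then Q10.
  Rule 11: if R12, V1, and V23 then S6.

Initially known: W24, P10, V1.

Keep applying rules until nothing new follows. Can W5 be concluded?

W5 would need R12 and R40 (Rule 8), but R40 is never established.

No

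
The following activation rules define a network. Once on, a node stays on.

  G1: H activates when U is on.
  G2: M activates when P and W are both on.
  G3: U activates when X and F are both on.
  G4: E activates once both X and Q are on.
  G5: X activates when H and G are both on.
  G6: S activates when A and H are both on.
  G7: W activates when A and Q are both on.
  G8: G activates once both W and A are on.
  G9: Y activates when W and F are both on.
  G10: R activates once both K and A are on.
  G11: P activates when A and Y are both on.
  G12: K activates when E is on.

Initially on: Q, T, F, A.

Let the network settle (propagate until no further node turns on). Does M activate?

Yes

A and Q are on, so W activates (G7).
W and F are on, so Y activates (G9).
A and Y are on, so P activates (G11).
P and W are on, so M activates (G2).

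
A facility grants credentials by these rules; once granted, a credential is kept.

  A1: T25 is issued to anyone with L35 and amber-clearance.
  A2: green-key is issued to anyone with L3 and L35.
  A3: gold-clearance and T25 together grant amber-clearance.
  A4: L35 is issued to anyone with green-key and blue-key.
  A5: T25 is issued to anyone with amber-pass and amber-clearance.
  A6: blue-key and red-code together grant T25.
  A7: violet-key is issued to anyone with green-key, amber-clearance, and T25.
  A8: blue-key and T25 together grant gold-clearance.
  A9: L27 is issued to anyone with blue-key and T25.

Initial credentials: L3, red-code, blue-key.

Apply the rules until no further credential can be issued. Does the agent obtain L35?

L35 would need green-key and blue-key (A4), but green-key is never granted.

No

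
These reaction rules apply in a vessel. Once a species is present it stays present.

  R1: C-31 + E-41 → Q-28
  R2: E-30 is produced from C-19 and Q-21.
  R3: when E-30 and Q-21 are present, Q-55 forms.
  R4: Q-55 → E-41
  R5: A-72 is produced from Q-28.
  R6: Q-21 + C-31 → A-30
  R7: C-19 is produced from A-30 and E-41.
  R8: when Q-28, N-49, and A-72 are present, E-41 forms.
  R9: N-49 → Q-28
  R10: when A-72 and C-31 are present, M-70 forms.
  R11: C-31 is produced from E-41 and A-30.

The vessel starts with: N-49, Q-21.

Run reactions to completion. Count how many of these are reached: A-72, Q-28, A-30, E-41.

N-49 present → Q-28 forms (R9).
Q-28 present → A-72 forms (R5).
Q-28, N-49, and A-72 present → E-41 forms (R8).
A-72: reached.
Q-28: reached.
A-30 would need Q-21 and C-31 (R6), but C-31 never forms.
E-41: reached.
Reached: A-72, Q-28, and E-41 — 3 of the 4.

3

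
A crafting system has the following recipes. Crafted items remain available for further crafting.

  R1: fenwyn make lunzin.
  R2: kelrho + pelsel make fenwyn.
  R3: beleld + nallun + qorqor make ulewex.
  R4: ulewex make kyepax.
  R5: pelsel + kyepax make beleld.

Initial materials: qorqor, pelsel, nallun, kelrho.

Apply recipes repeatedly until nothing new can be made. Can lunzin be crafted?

kelrho + pelsel → fenwyn (R2).
fenwyn → lunzin (R1).

Yes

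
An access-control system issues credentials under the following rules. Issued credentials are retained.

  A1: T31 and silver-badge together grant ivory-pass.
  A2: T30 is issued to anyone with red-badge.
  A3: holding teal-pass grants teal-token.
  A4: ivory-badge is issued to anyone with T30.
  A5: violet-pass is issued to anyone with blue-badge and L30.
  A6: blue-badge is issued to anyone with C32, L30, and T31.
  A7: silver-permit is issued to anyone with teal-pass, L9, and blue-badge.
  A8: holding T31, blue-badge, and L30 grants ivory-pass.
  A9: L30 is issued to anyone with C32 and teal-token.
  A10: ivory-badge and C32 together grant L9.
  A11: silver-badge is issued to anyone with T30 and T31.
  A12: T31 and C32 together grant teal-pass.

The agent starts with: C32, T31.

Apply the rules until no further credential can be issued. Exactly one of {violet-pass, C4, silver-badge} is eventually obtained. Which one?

violet-pass

Holding T31 and C32 grants teal-pass (A12).
Holding teal-pass grants teal-token (A3).
Holding C32 and teal-token grants L30 (A9).
Holding C32, L30, and T31 grants blue-badge (A6).
Holding blue-badge and L30 grants violet-pass (A5).
silver-badge would need T30 and T31 (A11), but T30 is never granted. No rule produces C4, and it is not given.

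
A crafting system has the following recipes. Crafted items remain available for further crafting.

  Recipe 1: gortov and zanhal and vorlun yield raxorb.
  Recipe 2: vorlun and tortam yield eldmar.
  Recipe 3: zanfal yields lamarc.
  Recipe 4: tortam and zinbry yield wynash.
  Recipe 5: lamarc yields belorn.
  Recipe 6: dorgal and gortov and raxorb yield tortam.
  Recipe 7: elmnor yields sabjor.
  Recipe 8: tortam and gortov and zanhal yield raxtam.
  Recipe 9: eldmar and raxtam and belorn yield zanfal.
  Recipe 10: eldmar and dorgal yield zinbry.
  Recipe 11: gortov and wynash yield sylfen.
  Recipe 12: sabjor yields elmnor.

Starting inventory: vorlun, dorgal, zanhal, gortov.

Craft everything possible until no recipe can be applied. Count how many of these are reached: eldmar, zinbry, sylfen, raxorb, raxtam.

Using Recipe 1, gortov, zanhal, and vorlun make raxorb.
Using Recipe 6, dorgal, gortov, and raxorb make tortam.
Using Recipe 2, vorlun and tortam make eldmar.
tortam and gortov and zanhal → raxtam (Recipe 8).
Using Recipe 10, eldmar and dorgal make zinbry.
tortam and zinbry → wynash (Recipe 4).
gortov and wynash → sylfen (Recipe 11).
eldmar: reached.
zinbry: reached.
sylfen: reached.
raxorb: reached.
raxtam: reached.
All 5 are reached.

5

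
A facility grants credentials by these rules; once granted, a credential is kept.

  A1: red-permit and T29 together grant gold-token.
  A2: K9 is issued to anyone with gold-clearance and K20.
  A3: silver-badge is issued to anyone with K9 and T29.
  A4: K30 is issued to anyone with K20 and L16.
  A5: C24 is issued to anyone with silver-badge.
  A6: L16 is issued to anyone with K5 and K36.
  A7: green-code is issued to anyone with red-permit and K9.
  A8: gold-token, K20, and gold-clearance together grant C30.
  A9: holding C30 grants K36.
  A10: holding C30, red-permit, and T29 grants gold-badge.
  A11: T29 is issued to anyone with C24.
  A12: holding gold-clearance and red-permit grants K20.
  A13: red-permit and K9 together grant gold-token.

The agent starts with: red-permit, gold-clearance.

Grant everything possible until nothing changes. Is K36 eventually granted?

Holding gold-clearance and red-permit grants K20 (A12).
Holding gold-clearance and K20 grants K9 (A2).
Holding red-permit and K9 grants gold-token (A13).
Holding gold-token, K20, and gold-clearance grants C30 (A8).
Holding C30 grants K36 (A9).

Yes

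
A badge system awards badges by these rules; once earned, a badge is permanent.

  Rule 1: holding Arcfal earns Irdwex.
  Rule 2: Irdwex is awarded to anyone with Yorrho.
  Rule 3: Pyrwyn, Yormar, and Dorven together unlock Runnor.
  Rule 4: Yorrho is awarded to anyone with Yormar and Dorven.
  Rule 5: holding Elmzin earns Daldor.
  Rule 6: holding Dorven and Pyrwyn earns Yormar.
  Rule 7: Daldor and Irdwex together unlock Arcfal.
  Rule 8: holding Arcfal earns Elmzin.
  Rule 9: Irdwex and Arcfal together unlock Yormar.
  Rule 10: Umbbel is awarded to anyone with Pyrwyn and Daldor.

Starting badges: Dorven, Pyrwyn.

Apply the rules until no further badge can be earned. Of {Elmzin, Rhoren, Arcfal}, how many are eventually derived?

0

Elmzin would need Arcfal (Rule 8), but Arcfal is never earned.
No rule produces Rhoren, and it is not given.
Arcfal would need Daldor and Irdwex (Rule 7), but Daldor is never earned.
None of the 3 are reached.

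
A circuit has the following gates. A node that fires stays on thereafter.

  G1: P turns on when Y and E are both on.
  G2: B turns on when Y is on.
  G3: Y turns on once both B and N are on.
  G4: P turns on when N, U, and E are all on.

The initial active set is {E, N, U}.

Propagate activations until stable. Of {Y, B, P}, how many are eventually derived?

1

G4: N, U, and E on → P on.
Y would need B and N (G3), but B never turns on.
B would need Y (G2), but Y never turns on.
P: reached.
Reached: P — 1 of the 3.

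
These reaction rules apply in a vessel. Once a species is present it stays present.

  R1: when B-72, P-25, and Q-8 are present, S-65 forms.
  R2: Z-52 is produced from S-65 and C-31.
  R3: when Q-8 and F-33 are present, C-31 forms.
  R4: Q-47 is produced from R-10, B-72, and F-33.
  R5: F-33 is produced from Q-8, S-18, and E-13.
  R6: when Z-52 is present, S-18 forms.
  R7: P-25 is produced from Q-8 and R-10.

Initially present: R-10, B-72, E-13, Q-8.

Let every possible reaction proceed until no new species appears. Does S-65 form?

Yes

Q-8 and R-10 present → P-25 forms (R7).
B-72, P-25, and Q-8 present → S-65 forms (R1).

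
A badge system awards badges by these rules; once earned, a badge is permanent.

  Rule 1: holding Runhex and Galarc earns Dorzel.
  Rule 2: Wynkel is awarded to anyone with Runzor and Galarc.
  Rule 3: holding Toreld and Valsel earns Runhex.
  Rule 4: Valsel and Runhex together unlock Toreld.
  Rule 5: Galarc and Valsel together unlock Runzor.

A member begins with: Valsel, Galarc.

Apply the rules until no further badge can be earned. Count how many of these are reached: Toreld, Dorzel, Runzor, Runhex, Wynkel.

2

With Galarc and Valsel, Runzor is earned (Rule 5).
With Runzor and Galarc, Wynkel is earned (Rule 2).
Toreld would need Valsel and Runhex (Rule 4), but Runhex is never earned.
Dorzel would need Runhex and Galarc (Rule 1), but Runhex is never earned.
Runzor: reached.
Runhex would need Toreld and Valsel (Rule 3), but Toreld is never earned.
Wynkel: reached.
Reached: Runzor and Wynkel — 2 of the 5.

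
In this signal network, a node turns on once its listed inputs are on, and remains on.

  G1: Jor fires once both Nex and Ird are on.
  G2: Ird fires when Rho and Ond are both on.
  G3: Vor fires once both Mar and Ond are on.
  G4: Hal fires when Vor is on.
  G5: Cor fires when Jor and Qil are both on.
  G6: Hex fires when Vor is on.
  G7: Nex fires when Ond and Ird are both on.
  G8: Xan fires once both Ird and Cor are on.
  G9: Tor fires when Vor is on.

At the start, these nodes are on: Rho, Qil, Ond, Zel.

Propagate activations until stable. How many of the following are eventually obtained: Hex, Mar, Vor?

Hex would need Vor (G6), but Vor never turns on.
No rule produces Mar, and it is not given.
Vor would need Mar and Ond (G3), but Mar never turns on.
None of the 3 are reached.

0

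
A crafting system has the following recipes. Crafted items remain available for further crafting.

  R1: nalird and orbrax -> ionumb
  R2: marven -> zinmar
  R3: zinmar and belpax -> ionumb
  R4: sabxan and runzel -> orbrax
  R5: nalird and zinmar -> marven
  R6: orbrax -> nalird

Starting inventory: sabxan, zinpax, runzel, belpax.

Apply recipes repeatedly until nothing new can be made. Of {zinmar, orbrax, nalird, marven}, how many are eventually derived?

sabxan and runzel -> orbrax (R4).
Using R6, orbrax makes nalird.
zinmar would need marven (R2), but marven is never obtained.
orbrax: reached.
nalird: reached.
marven would need nalird and zinmar (R5), but zinmar is never obtained.
Reached: orbrax and nalird — 2 of the 4.

2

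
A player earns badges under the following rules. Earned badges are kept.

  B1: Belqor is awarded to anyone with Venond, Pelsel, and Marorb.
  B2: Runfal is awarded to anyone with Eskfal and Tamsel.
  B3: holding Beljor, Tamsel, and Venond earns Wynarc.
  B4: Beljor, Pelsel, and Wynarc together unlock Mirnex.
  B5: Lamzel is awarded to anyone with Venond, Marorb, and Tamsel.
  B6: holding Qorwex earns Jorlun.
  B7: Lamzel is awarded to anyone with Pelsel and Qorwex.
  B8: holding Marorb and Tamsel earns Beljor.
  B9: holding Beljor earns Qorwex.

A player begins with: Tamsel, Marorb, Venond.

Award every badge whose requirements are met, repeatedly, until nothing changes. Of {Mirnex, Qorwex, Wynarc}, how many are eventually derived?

With Marorb and Tamsel, Beljor is earned (B8).
With Beljor, Tamsel, and Venond, Wynarc is earned (B3).
With Beljor, Qorwex is earned (B9).
Mirnex would need Beljor, Pelsel, and Wynarc (B4), but Pelsel is never earned.
Qorwex: reached.
Wynarc: reached.
Reached: Qorwex and Wynarc — 2 of the 3.

2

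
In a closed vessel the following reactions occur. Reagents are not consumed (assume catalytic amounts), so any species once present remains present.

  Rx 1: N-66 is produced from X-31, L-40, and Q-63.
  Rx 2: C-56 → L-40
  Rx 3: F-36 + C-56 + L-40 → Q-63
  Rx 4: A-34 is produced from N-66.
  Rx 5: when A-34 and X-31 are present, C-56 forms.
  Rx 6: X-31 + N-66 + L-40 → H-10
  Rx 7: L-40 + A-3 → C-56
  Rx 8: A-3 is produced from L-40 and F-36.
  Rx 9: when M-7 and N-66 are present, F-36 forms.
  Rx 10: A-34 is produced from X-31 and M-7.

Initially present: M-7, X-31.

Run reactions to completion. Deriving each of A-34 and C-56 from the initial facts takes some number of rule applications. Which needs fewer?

A-34: X-31 and M-7 present → A-34 forms (Rx 10). [1 rule application]
C-56: X-31 and M-7 present → A-34 forms (Rx 10). A-34 and X-31 present → C-56 forms (Rx 5). [2 rule applications]
A-34 needs fewer.

A-34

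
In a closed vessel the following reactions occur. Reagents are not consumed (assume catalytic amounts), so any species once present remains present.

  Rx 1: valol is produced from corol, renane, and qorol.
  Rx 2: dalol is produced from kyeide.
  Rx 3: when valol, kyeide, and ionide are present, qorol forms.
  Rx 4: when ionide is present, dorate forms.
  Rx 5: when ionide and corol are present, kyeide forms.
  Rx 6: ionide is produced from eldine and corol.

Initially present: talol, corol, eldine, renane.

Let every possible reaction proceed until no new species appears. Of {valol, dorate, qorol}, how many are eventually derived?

1

eldine and corol present → ionide forms (Rx 6).
ionide present → dorate forms (Rx 4).
valol would need corol, renane, and qorol (Rx 1), but qorol never forms.
dorate: reached.
qorol would need valol, kyeide, and ionide (Rx 3), but valol never forms.
Reached: dorate — 1 of the 3.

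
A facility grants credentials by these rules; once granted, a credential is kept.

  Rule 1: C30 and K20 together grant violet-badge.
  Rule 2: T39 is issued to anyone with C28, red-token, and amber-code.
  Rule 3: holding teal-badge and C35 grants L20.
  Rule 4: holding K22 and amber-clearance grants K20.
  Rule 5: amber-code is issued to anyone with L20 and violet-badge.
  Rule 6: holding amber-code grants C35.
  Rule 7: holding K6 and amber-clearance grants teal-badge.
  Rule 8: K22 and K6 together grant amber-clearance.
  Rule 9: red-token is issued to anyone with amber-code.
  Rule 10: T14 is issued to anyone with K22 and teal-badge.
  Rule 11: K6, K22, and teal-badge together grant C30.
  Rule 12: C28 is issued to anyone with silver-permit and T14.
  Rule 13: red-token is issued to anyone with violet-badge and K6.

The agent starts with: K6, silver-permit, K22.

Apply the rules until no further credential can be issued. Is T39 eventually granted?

T39 would need C28, red-token, and amber-code (Rule 2), but amber-code is never granted.

No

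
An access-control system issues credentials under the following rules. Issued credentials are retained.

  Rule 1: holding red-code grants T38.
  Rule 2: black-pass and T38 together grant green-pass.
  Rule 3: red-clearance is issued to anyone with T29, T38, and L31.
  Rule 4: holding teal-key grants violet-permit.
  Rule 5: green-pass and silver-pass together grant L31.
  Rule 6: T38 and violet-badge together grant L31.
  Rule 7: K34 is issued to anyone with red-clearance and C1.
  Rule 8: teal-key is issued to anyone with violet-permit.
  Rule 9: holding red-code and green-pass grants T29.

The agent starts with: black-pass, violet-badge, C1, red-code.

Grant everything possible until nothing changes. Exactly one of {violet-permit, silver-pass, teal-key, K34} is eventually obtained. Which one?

Holding red-code grants T38 (Rule 1).
Holding T38 and violet-badge grants L31 (Rule 6).
Holding black-pass and T38 grants green-pass (Rule 2).
Holding red-code and green-pass grants T29 (Rule 9).
Holding T29, T38, and L31 grants red-clearance (Rule 3).
Holding red-clearance and C1 grants K34 (Rule 7).
No rule produces silver-pass, and it is not given. violet-permit would need teal-key (Rule 4), but teal-key is never granted. teal-key would need violet-permit (Rule 8), but violet-permit is never granted.

K34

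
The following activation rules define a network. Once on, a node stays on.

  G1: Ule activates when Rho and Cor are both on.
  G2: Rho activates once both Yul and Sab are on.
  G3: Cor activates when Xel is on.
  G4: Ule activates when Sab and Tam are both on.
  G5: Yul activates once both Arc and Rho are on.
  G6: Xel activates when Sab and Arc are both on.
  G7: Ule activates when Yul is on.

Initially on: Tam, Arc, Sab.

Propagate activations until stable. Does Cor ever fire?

G6: Sab and Arc on → Xel on.
G3: Xel on → Cor on.

Yes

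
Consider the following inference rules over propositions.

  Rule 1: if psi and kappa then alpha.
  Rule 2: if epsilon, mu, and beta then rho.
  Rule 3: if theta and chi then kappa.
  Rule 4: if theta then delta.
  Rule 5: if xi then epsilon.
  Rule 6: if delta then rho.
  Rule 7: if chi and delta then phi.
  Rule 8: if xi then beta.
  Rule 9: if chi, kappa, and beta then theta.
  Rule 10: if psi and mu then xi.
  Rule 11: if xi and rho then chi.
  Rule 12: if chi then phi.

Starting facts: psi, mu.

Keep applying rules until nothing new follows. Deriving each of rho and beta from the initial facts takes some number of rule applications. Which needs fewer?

beta

beta: From psi and mu, Rule 10 gives xi. xi holds, so beta follows (Rule 8). [2 rule applications]
rho: psi and mu hold, so xi follows (Rule 10). xi holds, so epsilon follows (Rule 5). xi holds, so beta follows (Rule 8). From epsilon, mu, and beta, Rule 2 gives rho. [4 rule applications]
beta needs fewer.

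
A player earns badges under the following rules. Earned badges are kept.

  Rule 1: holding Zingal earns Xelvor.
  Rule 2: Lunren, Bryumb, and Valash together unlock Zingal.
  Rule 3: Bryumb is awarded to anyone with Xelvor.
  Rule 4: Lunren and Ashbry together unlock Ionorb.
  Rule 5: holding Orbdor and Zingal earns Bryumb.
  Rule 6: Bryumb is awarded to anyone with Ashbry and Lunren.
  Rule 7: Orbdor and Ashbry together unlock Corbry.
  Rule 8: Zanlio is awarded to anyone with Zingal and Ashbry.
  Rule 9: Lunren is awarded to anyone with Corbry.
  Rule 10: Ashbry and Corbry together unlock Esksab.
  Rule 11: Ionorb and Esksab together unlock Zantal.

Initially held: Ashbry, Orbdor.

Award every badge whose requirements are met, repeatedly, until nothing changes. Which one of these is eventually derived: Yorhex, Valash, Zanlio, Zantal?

Zantal

With Orbdor and Ashbry, Corbry is earned (Rule 7).
With Ashbry and Corbry, Esksab is earned (Rule 10).
With Corbry, Lunren is earned (Rule 9).
With Lunren and Ashbry, Ionorb is earned (Rule 4).
With Ionorb and Esksab, Zantal is earned (Rule 11).
No rule produces Valash, and it is not given. No rule produces Yorhex, and it is not given. Zanlio would need Zingal and Ashbry (Rule 8), but Zingal is never earned.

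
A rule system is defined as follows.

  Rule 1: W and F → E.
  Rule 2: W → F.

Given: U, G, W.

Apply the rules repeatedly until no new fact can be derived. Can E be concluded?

Yes

W holds, so F follows (Rule 2).
W and F hold, so E follows (Rule 1).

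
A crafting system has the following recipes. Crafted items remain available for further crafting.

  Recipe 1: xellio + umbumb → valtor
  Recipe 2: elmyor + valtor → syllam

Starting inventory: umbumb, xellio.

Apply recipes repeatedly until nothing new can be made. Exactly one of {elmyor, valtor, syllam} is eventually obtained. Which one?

Using Recipe 1, xellio and umbumb make valtor.
syllam would need elmyor and valtor (Recipe 2), but elmyor is never obtained. No rule produces elmyor, and it is not given.

valtor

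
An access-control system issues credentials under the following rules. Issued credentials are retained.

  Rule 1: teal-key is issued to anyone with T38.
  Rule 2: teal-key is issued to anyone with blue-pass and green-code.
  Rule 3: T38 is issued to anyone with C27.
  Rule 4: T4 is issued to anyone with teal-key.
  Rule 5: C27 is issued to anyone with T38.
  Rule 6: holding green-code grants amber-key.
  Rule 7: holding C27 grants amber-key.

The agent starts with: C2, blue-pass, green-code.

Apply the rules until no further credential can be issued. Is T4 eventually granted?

Yes

Holding blue-pass and green-code grants teal-key (Rule 2).
Holding teal-key grants T4 (Rule 4).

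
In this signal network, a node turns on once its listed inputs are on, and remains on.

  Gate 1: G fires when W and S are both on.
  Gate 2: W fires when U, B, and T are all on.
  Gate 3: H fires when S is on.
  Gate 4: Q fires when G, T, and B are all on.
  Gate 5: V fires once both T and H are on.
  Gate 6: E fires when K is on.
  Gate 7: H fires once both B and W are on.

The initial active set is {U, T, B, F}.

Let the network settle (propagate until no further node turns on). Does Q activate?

Q would need G, T, and B (Gate 4), but G never turns on.

No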